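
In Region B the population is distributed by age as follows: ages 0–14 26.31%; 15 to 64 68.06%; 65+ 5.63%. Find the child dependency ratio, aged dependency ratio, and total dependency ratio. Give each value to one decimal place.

Youth dependency ratio = 26.31 / 68.06 × 100 = 38.7
Old-age dependency ratio = 5.63 / 68.06 × 100 = 8.3
Total dependency ratio = (26.31 + 5.63) / 68.06 × 100 = 31.94 / 68.06 × 100 = 46.9

Youth dependency ratio: 38.7
Old-age dependency ratio: 8.3
Total dependency ratio: 46.9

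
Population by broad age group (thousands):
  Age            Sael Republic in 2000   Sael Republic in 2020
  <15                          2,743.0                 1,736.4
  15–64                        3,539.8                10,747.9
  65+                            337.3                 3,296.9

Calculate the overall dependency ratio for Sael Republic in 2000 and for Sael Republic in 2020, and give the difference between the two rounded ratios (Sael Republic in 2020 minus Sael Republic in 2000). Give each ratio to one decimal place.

Sael Republic in 2000: (2,743.0 + 337.3) / 3,539.8 × 100 = 3,080.3 / 3,539.8 × 100 = 87.0
Sael Republic in 2020: (1,736.4 + 3,296.9) / 10,747.9 × 100 = 5,033.3 / 10,747.9 × 100 = 46.8

Sael Republic in 2000: 87.0
Sael Republic in 2020: 46.8
Difference: -40.2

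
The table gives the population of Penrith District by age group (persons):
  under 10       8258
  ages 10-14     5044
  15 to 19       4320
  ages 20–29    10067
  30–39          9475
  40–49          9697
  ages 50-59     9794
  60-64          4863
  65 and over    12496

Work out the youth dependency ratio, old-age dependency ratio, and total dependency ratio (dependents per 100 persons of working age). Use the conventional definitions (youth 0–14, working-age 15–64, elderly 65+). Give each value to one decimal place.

Youth dependency ratio: 27.6
Old-age dependency ratio: 25.9
Total dependency ratio: 53.5

0–14: 8258 + 5044 = 13302
15–64: 4320 + 10067 + 9475 + 9697 + 9794 + 4863 = 48216
65+: 12496
Youth dependency ratio = 13302 / 48216 × 100 = 27.6
Old-age dependency ratio = 12496 / 48216 × 100 = 25.9
Total dependency ratio = (13302 + 12496) / 48216 × 100 = 25798 / 48216 × 100 = 53.5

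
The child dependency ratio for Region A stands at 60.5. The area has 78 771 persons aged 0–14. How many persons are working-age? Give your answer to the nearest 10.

Working-age: 130 200

Youth dependency ratio = youth / working-age × 100
60.5 = 78 771 / W × 100
⇒ 130 200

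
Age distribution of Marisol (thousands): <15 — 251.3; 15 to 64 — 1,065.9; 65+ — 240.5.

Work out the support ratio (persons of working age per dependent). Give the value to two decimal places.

Support ratio = 1,065.9 / (251.3 + 240.5) = 1,065.9 / 491.8 = 2.17

Support ratio: 2.17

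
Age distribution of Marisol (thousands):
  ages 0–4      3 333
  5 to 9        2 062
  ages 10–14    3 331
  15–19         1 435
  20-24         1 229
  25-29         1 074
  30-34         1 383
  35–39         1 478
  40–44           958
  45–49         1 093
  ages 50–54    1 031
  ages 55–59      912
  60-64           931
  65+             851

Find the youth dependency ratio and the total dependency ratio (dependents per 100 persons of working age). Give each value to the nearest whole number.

0–14: 3 333 + 2 062 + 3 331 = 8 726
15–64: 1 435 + 1 229 + 1 074 + 1 383 + 1 478 + 958 + 1 093 + 1 031 + 912 + 931 = 11 524
65+: 851
Youth dependency ratio = 8 726 / 11 524 × 100 = 76
Total dependency ratio = (8 726 + 851) / 11 524 × 100 = 9 577 / 11 524 × 100 = 83

Youth dependency ratio: 76
Total dependency ratio: 83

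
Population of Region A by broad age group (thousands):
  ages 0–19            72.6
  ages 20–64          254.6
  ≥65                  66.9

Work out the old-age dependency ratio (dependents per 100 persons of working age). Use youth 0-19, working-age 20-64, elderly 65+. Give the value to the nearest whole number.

Old-age dependency ratio = 66.9 / 254.6 × 100 = 26

Old-age dependency ratio: 26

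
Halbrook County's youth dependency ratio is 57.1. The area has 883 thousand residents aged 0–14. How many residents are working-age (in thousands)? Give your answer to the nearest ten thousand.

Youth dependency ratio = youth / working-age × 100
57.1 = 883 / W × 100
⇒ 1,550

Working-age: 1,550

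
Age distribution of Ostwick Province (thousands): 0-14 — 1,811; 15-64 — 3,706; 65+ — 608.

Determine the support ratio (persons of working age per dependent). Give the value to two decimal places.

Support ratio: 1.53

Support ratio = 3,706 / (1,811 + 608) = 3,706 / 2,419 = 1.53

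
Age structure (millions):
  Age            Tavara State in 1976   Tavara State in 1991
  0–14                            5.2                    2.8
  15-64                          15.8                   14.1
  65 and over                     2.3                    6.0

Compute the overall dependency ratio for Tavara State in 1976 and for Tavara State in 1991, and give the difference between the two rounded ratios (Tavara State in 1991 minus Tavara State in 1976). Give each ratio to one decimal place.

Tavara State in 1976: (5.2 + 2.3) / 15.8 × 100 = 7.5 / 15.8 × 100 = 47.5
Tavara State in 1991: (2.8 + 6.0) / 14.1 × 100 = 8.8 / 14.1 × 100 = 62.4

Tavara State in 1976: 47.5
Tavara State in 1991: 62.4
Difference: +14.9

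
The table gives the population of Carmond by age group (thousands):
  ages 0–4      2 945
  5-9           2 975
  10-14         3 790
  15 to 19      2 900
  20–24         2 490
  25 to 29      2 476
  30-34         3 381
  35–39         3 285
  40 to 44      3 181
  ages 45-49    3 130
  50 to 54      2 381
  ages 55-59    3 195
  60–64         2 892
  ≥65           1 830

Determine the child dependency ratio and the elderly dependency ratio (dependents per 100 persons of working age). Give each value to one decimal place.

0–14: 2 945 + 2 975 + 3 790 = 9 710
15–64: 2 900 + 2 490 + 2 476 + 3 381 + 3 285 + 3 181 + 3 130 + 2 381 + 3 195 + 2 892 = 29 311
65+: 1 830
Youth dependency ratio = 9 710 / 29 311 × 100 = 33.1
Old-age dependency ratio = 1 830 / 29 311 × 100 = 6.2

Youth dependency ratio: 33.1
Old-age dependency ratio: 6.2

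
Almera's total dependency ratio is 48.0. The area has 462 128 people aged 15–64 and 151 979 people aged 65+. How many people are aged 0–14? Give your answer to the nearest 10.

Total dependency ratio = (youth + elderly) / working-age × 100
48.0 = (Y + 151 979) / 462 128 × 100
⇒ 69 840

Aged 0–14: 69 840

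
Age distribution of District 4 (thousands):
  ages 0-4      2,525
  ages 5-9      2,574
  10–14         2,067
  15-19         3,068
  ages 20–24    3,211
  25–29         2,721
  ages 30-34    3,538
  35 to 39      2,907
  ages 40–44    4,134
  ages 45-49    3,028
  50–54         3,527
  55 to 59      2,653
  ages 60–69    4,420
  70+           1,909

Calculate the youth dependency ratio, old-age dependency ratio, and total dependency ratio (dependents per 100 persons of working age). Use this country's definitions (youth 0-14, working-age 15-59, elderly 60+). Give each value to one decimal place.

Youth dependency ratio: 24.9
Old-age dependency ratio: 22.0
Total dependency ratio: 46.9

0–14: 2,525 + 2,574 + 2,067 = 7,166
15–59: 3,068 + 3,211 + 2,721 + 3,538 + 2,907 + 4,134 + 3,028 + 3,527 + 2,653 = 28,787
60+: 4,420 + 1,909 = 6,329
Youth dependency ratio = 7,166 / 28,787 × 100 = 24.9
Old-age dependency ratio = 6,329 / 28,787 × 100 = 22.0
Total dependency ratio = (7,166 + 6,329) / 28,787 × 100 = 13,495 / 28,787 × 100 = 46.9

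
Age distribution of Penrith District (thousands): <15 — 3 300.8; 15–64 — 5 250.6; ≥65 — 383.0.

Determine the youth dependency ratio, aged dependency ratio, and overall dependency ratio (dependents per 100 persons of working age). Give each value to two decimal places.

Youth dependency ratio = 3 300.8 / 5 250.6 × 100 = 62.87
Old-age dependency ratio = 383.0 / 5 250.6 × 100 = 7.29
Total dependency ratio = (3 300.8 + 383.0) / 5 250.6 × 100 = 3 683.8 / 5 250.6 × 100 = 70.16

Youth dependency ratio: 62.87
Old-age dependency ratio: 7.29
Total dependency ratio: 70.16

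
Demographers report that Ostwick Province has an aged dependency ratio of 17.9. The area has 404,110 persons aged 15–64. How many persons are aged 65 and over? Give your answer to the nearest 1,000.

Aged 65 and over: 72,000

Old-age dependency ratio = elderly / working-age × 100
17.9 = E / 404,110 × 100
⇒ 72,000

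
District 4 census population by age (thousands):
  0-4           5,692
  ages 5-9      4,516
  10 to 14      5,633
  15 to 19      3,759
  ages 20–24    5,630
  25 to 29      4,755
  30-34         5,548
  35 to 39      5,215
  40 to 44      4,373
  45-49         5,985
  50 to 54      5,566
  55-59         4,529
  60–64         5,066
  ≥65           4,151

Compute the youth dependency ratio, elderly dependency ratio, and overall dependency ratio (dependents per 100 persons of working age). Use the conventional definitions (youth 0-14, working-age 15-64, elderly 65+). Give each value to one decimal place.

Youth dependency ratio: 31.4
Old-age dependency ratio: 8.2
Total dependency ratio: 39.6

0–14: 5,692 + 4,516 + 5,633 = 15,841
15–64: 3,759 + 5,630 + 4,755 + 5,548 + 5,215 + 4,373 + 5,985 + 5,566 + 4,529 + 5,066 = 50,426
65+: 4,151
Youth dependency ratio = 15,841 / 50,426 × 100 = 31.4
Old-age dependency ratio = 4,151 / 50,426 × 100 = 8.2
Total dependency ratio = (15,841 + 4,151) / 50,426 × 100 = 19,992 / 50,426 × 100 = 39.6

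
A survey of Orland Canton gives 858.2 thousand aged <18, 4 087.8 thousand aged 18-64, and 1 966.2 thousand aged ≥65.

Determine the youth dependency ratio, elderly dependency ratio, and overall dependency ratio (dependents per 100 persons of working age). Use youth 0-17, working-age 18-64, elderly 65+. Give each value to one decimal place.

Youth dependency ratio: 21.0
Old-age dependency ratio: 48.1
Total dependency ratio: 69.1

Youth dependency ratio = 858.2 / 4 087.8 × 100 = 21.0
Old-age dependency ratio = 1 966.2 / 4 087.8 × 100 = 48.1
Total dependency ratio = (858.2 + 1 966.2) / 4 087.8 × 100 = 2 824.4 / 4 087.8 × 100 = 69.1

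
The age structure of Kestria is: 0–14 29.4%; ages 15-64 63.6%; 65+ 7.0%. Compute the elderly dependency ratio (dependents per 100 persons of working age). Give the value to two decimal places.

Old-age dependency ratio: 11.01

Old-age dependency ratio = 7.0 / 63.6 × 100 = 11.01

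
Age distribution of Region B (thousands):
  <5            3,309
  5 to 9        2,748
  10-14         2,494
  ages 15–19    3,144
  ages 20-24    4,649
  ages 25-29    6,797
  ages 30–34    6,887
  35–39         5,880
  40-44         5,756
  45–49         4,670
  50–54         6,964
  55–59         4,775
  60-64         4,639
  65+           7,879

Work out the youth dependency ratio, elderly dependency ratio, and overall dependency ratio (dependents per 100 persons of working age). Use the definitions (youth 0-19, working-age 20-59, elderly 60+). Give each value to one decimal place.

Youth dependency ratio: 25.2
Old-age dependency ratio: 27.0
Total dependency ratio: 52.2

0–19: 3,309 + 2,748 + 2,494 + 3,144 = 11,695
20–59: 4,649 + 6,797 + 6,887 + 5,880 + 5,756 + 4,670 + 6,964 + 4,775 = 46,378
60+: 4,639 + 7,879 = 12,518
Youth dependency ratio = 11,695 / 46,378 × 100 = 25.2
Old-age dependency ratio = 12,518 / 46,378 × 100 = 27.0
Total dependency ratio = (11,695 + 12,518) / 46,378 × 100 = 24,213 / 46,378 × 100 = 52.2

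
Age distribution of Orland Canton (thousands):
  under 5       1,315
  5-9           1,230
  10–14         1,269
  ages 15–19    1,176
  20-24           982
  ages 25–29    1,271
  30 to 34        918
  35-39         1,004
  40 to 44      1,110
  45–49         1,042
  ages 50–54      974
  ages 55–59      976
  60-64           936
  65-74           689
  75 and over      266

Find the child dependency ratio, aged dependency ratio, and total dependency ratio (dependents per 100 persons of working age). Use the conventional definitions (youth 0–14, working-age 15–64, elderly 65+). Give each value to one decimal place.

0–14: 1,315 + 1,230 + 1,269 = 3,814
15–64: 1,176 + 982 + 1,271 + 918 + 1,004 + 1,110 + 1,042 + 974 + 976 + 936 = 10,389
65+: 689 + 266 = 955
Youth dependency ratio = 3,814 / 10,389 × 100 = 36.7
Old-age dependency ratio = 955 / 10,389 × 100 = 9.2
Total dependency ratio = (3,814 + 955) / 10,389 × 100 = 4,769 / 10,389 × 100 = 45.9

Youth dependency ratio: 36.7
Old-age dependency ratio: 9.2
Total dependency ratio: 45.9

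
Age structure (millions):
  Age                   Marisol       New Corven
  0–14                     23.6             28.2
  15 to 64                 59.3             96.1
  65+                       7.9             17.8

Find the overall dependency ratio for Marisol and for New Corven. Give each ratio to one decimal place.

Marisol: 53.1
New Corven: 47.9

Marisol: (23.6 + 7.9) / 59.3 × 100 = 31.5 / 59.3 × 100 = 53.1
New Corven: (28.2 + 17.8) / 96.1 × 100 = 46.0 / 96.1 × 100 = 47.9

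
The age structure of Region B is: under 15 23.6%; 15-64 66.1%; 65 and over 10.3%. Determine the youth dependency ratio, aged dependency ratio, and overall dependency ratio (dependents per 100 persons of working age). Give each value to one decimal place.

Youth dependency ratio = 23.6 / 66.1 × 100 = 35.7
Old-age dependency ratio = 10.3 / 66.1 × 100 = 15.6
Total dependency ratio = (23.6 + 10.3) / 66.1 × 100 = 33.9 / 66.1 × 100 = 51.3

Youth dependency ratio: 35.7
Old-age dependency ratio: 15.6
Total dependency ratio: 51.3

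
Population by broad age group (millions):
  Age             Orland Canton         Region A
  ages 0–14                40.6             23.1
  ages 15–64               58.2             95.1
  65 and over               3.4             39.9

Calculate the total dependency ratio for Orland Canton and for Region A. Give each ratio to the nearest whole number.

Orland Canton: 76
Region A: 66

Orland Canton: (40.6 + 3.4) / 58.2 × 100 = 44.0 / 58.2 × 100 = 76
Region A: (23.1 + 39.9) / 95.1 × 100 = 63.0 / 95.1 × 100 = 66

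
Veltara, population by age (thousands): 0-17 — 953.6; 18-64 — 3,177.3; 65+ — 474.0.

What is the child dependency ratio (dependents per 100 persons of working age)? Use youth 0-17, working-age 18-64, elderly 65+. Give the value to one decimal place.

Youth dependency ratio: 30.0

Youth dependency ratio = 953.6 / 3,177.3 × 100 = 30.0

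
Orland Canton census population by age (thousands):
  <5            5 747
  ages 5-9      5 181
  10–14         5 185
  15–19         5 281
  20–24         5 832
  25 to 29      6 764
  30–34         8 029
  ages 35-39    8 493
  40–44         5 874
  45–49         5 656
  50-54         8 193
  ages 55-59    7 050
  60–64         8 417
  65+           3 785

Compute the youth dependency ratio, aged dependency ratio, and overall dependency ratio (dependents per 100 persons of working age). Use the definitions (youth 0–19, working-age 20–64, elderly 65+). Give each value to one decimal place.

Youth dependency ratio: 33.3
Old-age dependency ratio: 5.9
Total dependency ratio: 39.2

0–19: 5 747 + 5 181 + 5 185 + 5 281 = 21 394
20–64: 5 832 + 6 764 + 8 029 + 8 493 + 5 874 + 5 656 + 8 193 + 7 050 + 8 417 = 64 308
65+: 3 785
Youth dependency ratio = 21 394 / 64 308 × 100 = 33.3
Old-age dependency ratio = 3 785 / 64 308 × 100 = 5.9
Total dependency ratio = (21 394 + 3 785) / 64 308 × 100 = 25 179 / 64 308 × 100 = 39.2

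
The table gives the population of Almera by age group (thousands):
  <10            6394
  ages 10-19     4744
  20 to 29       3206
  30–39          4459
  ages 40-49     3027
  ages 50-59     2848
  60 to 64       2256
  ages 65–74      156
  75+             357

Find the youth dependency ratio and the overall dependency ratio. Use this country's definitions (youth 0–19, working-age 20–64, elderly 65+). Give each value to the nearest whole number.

Youth dependency ratio: 71
Total dependency ratio: 74

0–19: 6394 + 4744 = 11138
20–64: 3206 + 4459 + 3027 + 2848 + 2256 = 15796
65+: 156 + 357 = 513
Youth dependency ratio = 11138 / 15796 × 100 = 71
Total dependency ratio = (11138 + 513) / 15796 × 100 = 11651 / 15796 × 100 = 74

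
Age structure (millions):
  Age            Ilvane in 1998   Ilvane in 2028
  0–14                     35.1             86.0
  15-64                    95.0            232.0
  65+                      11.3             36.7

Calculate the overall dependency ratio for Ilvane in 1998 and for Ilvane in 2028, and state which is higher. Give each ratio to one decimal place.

Ilvane in 1998: 48.8
Ilvane in 2028: 52.9
Higher: Ilvane in 2028

Ilvane in 1998: (35.1 + 11.3) / 95.0 × 100 = 46.4 / 95.0 × 100 = 48.8
Ilvane in 2028: (86.0 + 36.7) / 232.0 × 100 = 122.7 / 232.0 × 100 = 52.9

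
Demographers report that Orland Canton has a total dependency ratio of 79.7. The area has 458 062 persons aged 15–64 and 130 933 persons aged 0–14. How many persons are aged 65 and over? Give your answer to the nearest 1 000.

Aged 65 and over: 234 000

Total dependency ratio = (youth + elderly) / working-age × 100
79.7 = (130 933 + E) / 458 062 × 100
⇒ 234 000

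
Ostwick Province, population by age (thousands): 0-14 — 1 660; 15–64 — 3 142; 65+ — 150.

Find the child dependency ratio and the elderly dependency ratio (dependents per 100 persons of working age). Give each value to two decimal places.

Youth dependency ratio = 1 660 / 3 142 × 100 = 52.83
Old-age dependency ratio = 150 / 3 142 × 100 = 4.77

Youth dependency ratio: 52.83
Old-age dependency ratio: 4.77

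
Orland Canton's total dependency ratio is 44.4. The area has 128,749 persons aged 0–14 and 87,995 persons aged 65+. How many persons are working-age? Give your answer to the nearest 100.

Total dependency ratio = (youth + elderly) / working-age × 100
44.4 = (128,749 + 87,995) / W × 100
⇒ 488,200

Working-age: 488,200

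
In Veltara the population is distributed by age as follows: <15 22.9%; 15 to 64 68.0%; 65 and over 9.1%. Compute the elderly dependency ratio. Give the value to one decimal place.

Old-age dependency ratio = 9.1 / 68.0 × 100 = 13.4

Old-age dependency ratio: 13.4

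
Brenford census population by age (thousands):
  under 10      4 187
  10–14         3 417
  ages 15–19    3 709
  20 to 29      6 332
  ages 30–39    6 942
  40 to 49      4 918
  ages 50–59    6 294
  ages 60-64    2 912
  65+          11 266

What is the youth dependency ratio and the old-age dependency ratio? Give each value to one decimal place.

Youth dependency ratio: 24.4
Old-age dependency ratio: 36.2

0–14: 4 187 + 3 417 = 7 604
15–64: 3 709 + 6 332 + 6 942 + 4 918 + 6 294 + 2 912 = 31 107
65+: 11 266
Youth dependency ratio = 7 604 / 31 107 × 100 = 24.4
Old-age dependency ratio = 11 266 / 31 107 × 100 = 36.2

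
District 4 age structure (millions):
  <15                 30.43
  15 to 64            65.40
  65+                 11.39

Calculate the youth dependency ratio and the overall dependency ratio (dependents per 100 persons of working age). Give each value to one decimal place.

Youth dependency ratio: 46.5
Total dependency ratio: 63.9

Youth dependency ratio = 30.43 / 65.40 × 100 = 46.5
Total dependency ratio = (30.43 + 11.39) / 65.40 × 100 = 41.82 / 65.40 × 100 = 63.9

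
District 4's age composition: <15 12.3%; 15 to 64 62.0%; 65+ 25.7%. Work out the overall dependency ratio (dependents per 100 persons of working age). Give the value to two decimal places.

Total dependency ratio: 61.29

Total dependency ratio = (12.3 + 25.7) / 62.0 × 100 = 38.0 / 62.0 × 100 = 61.29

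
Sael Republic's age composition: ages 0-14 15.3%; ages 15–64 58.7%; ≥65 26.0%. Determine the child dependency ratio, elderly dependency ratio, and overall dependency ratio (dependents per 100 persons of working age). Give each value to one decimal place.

Youth dependency ratio: 26.1
Old-age dependency ratio: 44.3
Total dependency ratio: 70.4

Youth dependency ratio = 15.3 / 58.7 × 100 = 26.1
Old-age dependency ratio = 26.0 / 58.7 × 100 = 44.3
Total dependency ratio = (15.3 + 26.0) / 58.7 × 100 = 41.3 / 58.7 × 100 = 70.4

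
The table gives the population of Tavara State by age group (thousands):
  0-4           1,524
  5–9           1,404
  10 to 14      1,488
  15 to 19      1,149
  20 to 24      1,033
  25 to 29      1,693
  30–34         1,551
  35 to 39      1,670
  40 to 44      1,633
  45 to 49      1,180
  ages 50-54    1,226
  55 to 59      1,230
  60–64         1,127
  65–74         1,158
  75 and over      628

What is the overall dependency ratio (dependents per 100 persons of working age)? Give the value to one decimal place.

0–14: 1,524 + 1,404 + 1,488 = 4,416
15–64: 1,149 + 1,033 + 1,693 + 1,551 + 1,670 + 1,633 + 1,180 + 1,226 + 1,230 + 1,127 = 13,492
65+: 1,158 + 628 = 1,786
Total dependency ratio = (4,416 + 1,786) / 13,492 × 100 = 6,202 / 13,492 × 100 = 46.0

Total dependency ratio: 46.0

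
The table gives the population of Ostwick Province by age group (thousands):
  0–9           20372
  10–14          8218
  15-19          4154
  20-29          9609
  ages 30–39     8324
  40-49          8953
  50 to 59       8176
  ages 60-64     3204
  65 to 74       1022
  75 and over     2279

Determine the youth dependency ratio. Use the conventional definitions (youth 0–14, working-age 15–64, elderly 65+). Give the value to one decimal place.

0–14: 20372 + 8218 = 28590
15–64: 4154 + 9609 + 8324 + 8953 + 8176 + 3204 = 42420
65+: 1022 + 2279 = 3301
Youth dependency ratio = 28590 / 42420 × 100 = 67.4

Youth dependency ratio: 67.4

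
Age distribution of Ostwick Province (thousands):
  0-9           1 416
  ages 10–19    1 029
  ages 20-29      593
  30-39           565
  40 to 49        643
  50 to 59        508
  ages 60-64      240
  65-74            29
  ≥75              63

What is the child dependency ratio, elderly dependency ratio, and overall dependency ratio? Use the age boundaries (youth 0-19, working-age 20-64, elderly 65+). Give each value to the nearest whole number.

Youth dependency ratio: 96
Old-age dependency ratio: 4
Total dependency ratio: 100

0–19: 1 416 + 1 029 = 2 445
20–64: 593 + 565 + 643 + 508 + 240 = 2 549
65+: 29 + 63 = 92
Youth dependency ratio = 2 445 / 2 549 × 100 = 96
Old-age dependency ratio = 92 / 2 549 × 100 = 4
Total dependency ratio = (2 445 + 92) / 2 549 × 100 = 2 537 / 2 549 × 100 = 100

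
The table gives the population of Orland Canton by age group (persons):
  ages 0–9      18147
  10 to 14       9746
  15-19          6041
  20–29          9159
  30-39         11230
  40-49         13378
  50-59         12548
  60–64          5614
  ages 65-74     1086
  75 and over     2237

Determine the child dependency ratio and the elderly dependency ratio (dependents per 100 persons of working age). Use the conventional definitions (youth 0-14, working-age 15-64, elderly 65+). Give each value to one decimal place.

Youth dependency ratio: 48.1
Old-age dependency ratio: 5.7

0–14: 18147 + 9746 = 27893
15–64: 6041 + 9159 + 11230 + 13378 + 12548 + 5614 = 57970
65+: 1086 + 2237 = 3323
Youth dependency ratio = 27893 / 57970 × 100 = 48.1
Old-age dependency ratio = 3323 / 57970 × 100 = 5.7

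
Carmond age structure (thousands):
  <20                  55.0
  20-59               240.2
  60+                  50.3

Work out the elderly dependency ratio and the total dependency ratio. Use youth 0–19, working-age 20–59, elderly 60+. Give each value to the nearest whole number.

Old-age dependency ratio: 21
Total dependency ratio: 44

Old-age dependency ratio = 50.3 / 240.2 × 100 = 21
Total dependency ratio = (55.0 + 50.3) / 240.2 × 100 = 105.3 / 240.2 × 100 = 44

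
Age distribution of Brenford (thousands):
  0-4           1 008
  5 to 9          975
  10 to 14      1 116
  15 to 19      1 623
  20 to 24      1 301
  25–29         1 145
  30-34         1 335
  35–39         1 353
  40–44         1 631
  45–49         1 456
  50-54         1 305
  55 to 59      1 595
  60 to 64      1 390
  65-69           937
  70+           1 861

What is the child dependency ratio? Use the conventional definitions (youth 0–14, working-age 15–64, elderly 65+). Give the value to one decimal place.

0–14: 1 008 + 975 + 1 116 = 3 099
15–64: 1 623 + 1 301 + 1 145 + 1 335 + 1 353 + 1 631 + 1 456 + 1 305 + 1 595 + 1 390 = 14 134
65+: 937 + 1 861 = 2 798
Youth dependency ratio = 3 099 / 14 134 × 100 = 21.9

Youth dependency ratio: 21.9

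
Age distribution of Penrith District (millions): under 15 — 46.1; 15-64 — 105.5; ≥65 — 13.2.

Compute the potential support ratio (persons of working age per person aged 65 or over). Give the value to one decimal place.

Potential support ratio = 105.5 / 13.2 = 8.0

Potential support ratio: 8.0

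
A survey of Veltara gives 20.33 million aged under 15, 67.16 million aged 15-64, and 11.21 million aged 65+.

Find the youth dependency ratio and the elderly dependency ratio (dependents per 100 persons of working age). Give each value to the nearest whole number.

Youth dependency ratio: 30
Old-age dependency ratio: 17

Youth dependency ratio = 20.33 / 67.16 × 100 = 30
Old-age dependency ratio = 11.21 / 67.16 × 100 = 17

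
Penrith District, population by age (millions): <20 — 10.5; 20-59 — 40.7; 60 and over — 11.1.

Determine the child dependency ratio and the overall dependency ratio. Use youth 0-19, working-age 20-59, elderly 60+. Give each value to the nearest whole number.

Youth dependency ratio = 10.5 / 40.7 × 100 = 26
Total dependency ratio = (10.5 + 11.1) / 40.7 × 100 = 21.6 / 40.7 × 100 = 53

Youth dependency ratio: 26
Total dependency ratio: 53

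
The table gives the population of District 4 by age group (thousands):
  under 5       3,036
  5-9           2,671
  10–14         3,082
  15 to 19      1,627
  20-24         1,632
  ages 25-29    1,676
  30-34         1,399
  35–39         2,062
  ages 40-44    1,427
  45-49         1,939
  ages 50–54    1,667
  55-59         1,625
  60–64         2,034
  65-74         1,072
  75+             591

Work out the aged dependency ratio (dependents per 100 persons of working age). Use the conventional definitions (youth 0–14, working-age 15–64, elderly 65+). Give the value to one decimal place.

Old-age dependency ratio: 9.7

0–14: 3,036 + 2,671 + 3,082 = 8,789
15–64: 1,627 + 1,632 + 1,676 + 1,399 + 2,062 + 1,427 + 1,939 + 1,667 + 1,625 + 2,034 = 17,088
65+: 1,072 + 591 = 1,663
Old-age dependency ratio = 1,663 / 17,088 × 100 = 9.7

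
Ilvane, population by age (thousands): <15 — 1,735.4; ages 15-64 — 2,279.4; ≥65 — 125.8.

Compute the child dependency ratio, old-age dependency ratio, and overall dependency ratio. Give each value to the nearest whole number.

Youth dependency ratio = 1,735.4 / 2,279.4 × 100 = 76
Old-age dependency ratio = 125.8 / 2,279.4 × 100 = 6
Total dependency ratio = (1,735.4 + 125.8) / 2,279.4 × 100 = 1,861.2 / 2,279.4 × 100 = 82

Youth dependency ratio: 76
Old-age dependency ratio: 6
Total dependency ratio: 82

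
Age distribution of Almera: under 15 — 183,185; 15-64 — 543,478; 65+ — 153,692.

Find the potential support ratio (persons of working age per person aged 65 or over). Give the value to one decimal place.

Potential support ratio: 3.5

Potential support ratio = 543,478 / 153,692 = 3.5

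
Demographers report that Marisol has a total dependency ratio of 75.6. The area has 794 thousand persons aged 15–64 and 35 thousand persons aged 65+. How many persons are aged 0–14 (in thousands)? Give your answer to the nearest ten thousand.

Aged 0–14: 570

Total dependency ratio = (youth + elderly) / working-age × 100
75.6 = (Y + 35) / 794 × 100
⇒ 570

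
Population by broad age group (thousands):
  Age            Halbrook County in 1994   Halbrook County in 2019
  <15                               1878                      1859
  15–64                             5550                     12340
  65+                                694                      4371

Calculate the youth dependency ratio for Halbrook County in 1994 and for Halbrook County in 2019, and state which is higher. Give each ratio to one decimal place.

Halbrook County in 1994: 33.8
Halbrook County in 2019: 15.1
Higher: Halbrook County in 1994

Halbrook County in 1994: 1878 / 5550 × 100 = 33.8
Halbrook County in 2019: 1859 / 12340 × 100 = 15.1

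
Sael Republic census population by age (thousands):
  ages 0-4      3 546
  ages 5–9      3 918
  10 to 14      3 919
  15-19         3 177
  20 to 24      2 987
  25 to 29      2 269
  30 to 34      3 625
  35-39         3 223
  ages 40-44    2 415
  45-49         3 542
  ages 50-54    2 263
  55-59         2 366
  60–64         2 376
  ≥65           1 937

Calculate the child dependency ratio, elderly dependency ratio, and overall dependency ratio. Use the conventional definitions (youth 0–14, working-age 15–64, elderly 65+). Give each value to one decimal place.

0–14: 3 546 + 3 918 + 3 919 = 11 383
15–64: 3 177 + 2 987 + 2 269 + 3 625 + 3 223 + 2 415 + 3 542 + 2 263 + 2 366 + 2 376 = 28 243
65+: 1 937
Youth dependency ratio = 11 383 / 28 243 × 100 = 40.3
Old-age dependency ratio = 1 937 / 28 243 × 100 = 6.9
Total dependency ratio = (11 383 + 1 937) / 28 243 × 100 = 13 320 / 28 243 × 100 = 47.2

Youth dependency ratio: 40.3
Old-age dependency ratio: 6.9
Total dependency ratio: 47.2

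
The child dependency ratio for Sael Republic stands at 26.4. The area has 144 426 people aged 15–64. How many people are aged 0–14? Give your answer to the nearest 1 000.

Youth dependency ratio = youth / working-age × 100
26.4 = Y / 144 426 × 100
⇒ 38 000

Aged 0–14: 38 000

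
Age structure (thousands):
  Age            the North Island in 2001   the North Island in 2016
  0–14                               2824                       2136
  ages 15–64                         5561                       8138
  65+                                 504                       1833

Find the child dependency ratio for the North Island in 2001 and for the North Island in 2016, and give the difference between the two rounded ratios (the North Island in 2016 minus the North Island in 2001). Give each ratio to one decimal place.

the North Island in 2001: 50.8
the North Island in 2016: 26.2
Difference: -24.6

the North Island in 2001: 2824 / 5561 × 100 = 50.8
the North Island in 2016: 2136 / 8138 × 100 = 26.2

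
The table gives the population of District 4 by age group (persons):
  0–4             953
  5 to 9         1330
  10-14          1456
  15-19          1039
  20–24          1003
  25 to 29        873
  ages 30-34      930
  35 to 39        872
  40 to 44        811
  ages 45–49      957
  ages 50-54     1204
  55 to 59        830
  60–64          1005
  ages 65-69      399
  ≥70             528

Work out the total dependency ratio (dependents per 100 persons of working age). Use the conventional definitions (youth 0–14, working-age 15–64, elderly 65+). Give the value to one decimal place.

Total dependency ratio: 49.0

0–14: 953 + 1330 + 1456 = 3739
15–64: 1039 + 1003 + 873 + 930 + 872 + 811 + 957 + 1204 + 830 + 1005 = 9524
65+: 399 + 528 = 927
Total dependency ratio = (3739 + 927) / 9524 × 100 = 4666 / 9524 × 100 = 49.0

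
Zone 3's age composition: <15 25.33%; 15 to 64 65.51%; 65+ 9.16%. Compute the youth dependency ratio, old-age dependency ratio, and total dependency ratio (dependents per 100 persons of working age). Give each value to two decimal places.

Youth dependency ratio = 25.33 / 65.51 × 100 = 38.67
Old-age dependency ratio = 9.16 / 65.51 × 100 = 13.98
Total dependency ratio = (25.33 + 9.16) / 65.51 × 100 = 34.49 / 65.51 × 100 = 52.65

Youth dependency ratio: 38.67
Old-age dependency ratio: 13.98
Total dependency ratio: 52.65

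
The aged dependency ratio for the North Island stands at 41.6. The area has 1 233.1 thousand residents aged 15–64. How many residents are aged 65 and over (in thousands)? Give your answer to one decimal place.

Aged 65 and over: 513.0

Old-age dependency ratio = elderly / working-age × 100
41.6 = E / 1 233.1 × 100
⇒ 513.0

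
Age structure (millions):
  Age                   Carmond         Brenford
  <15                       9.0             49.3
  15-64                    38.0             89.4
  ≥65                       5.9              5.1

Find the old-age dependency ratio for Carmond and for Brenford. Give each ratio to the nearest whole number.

Carmond: 16
Brenford: 6

Carmond: 5.9 / 38.0 × 100 = 16
Brenford: 5.1 / 89.4 × 100 = 6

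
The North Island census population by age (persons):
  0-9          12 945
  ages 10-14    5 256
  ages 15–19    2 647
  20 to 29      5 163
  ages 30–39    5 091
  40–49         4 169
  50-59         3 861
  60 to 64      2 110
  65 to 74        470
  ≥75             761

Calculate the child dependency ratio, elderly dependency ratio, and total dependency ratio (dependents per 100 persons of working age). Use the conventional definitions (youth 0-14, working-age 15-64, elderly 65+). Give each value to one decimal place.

0–14: 12 945 + 5 256 = 18 201
15–64: 2 647 + 5 163 + 5 091 + 4 169 + 3 861 + 2 110 = 23 041
65+: 470 + 761 = 1 231
Youth dependency ratio = 18 201 / 23 041 × 100 = 79.0
Old-age dependency ratio = 1 231 / 23 041 × 100 = 5.3
Total dependency ratio = (18 201 + 1 231) / 23 041 × 100 = 19 432 / 23 041 × 100 = 84.3

Youth dependency ratio: 79.0
Old-age dependency ratio: 5.3
Total dependency ratio: 84.3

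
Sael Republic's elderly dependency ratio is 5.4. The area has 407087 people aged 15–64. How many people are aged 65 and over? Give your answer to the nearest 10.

Aged 65 and over: 21980

Old-age dependency ratio = elderly / working-age × 100
5.4 = E / 407087 × 100
⇒ 21980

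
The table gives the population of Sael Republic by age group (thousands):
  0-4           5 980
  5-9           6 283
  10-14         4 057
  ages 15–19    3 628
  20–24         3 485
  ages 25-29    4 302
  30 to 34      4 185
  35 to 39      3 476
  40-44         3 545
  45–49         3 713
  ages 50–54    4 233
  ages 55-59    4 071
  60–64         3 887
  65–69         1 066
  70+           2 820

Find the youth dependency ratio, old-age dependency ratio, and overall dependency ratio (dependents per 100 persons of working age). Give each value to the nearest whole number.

Youth dependency ratio: 42
Old-age dependency ratio: 10
Total dependency ratio: 52

0–14: 5 980 + 6 283 + 4 057 = 16 320
15–64: 3 628 + 3 485 + 4 302 + 4 185 + 3 476 + 3 545 + 3 713 + 4 233 + 4 071 + 3 887 = 38 525
65+: 1 066 + 2 820 = 3 886
Youth dependency ratio = 16 320 / 38 525 × 100 = 42
Old-age dependency ratio = 3 886 / 38 525 × 100 = 10
Total dependency ratio = (16 320 + 3 886) / 38 525 × 100 = 20 206 / 38 525 × 100 = 52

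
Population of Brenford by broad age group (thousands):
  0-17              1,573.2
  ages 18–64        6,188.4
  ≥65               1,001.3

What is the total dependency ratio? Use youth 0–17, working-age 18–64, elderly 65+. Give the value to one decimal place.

Total dependency ratio: 41.6

Total dependency ratio = (1,573.2 + 1,001.3) / 6,188.4 × 100 = 2,574.5 / 6,188.4 × 100 = 41.6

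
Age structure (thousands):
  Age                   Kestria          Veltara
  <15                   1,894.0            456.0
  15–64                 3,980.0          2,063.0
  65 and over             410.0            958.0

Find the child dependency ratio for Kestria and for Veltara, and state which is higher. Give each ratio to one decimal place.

Kestria: 1,894.0 / 3,980.0 × 100 = 47.6
Veltara: 456.0 / 2,063.0 × 100 = 22.1

Kestria: 47.6
Veltara: 22.1
Higher: Kestria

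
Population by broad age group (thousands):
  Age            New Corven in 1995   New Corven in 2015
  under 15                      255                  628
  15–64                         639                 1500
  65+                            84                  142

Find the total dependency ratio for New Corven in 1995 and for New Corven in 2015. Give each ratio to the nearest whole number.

New Corven in 1995: 53
New Corven in 2015: 51

New Corven in 1995: (255 + 84) / 639 × 100 = 339 / 639 × 100 = 53
New Corven in 2015: (628 + 142) / 1500 × 100 = 770 / 1500 × 100 = 51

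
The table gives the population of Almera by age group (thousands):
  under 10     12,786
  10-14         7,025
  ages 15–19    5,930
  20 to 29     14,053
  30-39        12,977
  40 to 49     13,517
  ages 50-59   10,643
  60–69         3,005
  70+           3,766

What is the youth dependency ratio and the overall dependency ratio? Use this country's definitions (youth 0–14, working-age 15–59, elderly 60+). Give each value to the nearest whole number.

Youth dependency ratio: 35
Total dependency ratio: 47

0–14: 12,786 + 7,025 = 19,811
15–59: 5,930 + 14,053 + 12,977 + 13,517 + 10,643 = 57,120
60+: 3,005 + 3,766 = 6,771
Youth dependency ratio = 19,811 / 57,120 × 100 = 35
Total dependency ratio = (19,811 + 6,771) / 57,120 × 100 = 26,582 / 57,120 × 100 = 47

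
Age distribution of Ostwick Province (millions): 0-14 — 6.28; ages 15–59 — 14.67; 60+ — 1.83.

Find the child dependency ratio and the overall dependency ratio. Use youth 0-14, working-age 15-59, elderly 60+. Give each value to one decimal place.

Youth dependency ratio = 6.28 / 14.67 × 100 = 42.8
Total dependency ratio = (6.28 + 1.83) / 14.67 × 100 = 8.11 / 14.67 × 100 = 55.3

Youth dependency ratio: 42.8
Total dependency ratio: 55.3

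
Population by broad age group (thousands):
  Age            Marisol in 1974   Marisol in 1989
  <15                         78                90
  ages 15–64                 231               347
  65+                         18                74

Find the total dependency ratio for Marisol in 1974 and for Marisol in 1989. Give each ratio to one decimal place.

Marisol in 1974: 41.6
Marisol in 1989: 47.3

Marisol in 1974: (78 + 18) / 231 × 100 = 96 / 231 × 100 = 41.6
Marisol in 1989: (90 + 74) / 347 × 100 = 164 / 347 × 100 = 47.3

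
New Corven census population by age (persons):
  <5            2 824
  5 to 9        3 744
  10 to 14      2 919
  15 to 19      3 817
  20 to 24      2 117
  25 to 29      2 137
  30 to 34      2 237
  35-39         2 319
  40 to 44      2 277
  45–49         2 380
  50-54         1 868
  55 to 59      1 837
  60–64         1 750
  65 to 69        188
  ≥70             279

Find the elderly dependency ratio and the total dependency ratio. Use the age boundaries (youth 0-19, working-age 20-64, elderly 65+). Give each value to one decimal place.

0–19: 2 824 + 3 744 + 2 919 + 3 817 = 13 304
20–64: 2 117 + 2 137 + 2 237 + 2 319 + 2 277 + 2 380 + 1 868 + 1 837 + 1 750 = 18 922
65+: 188 + 279 = 467
Old-age dependency ratio = 467 / 18 922 × 100 = 2.5
Total dependency ratio = (13 304 + 467) / 18 922 × 100 = 13 771 / 18 922 × 100 = 72.8

Old-age dependency ratio: 2.5
Total dependency ratio: 72.8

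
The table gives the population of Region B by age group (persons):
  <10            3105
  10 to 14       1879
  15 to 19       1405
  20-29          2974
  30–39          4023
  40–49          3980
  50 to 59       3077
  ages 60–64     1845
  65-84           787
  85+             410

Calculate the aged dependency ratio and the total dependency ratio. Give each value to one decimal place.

0–14: 3105 + 1879 = 4984
15–64: 1405 + 2974 + 4023 + 3980 + 3077 + 1845 = 17304
65+: 787 + 410 = 1197
Old-age dependency ratio = 1197 / 17304 × 100 = 6.9
Total dependency ratio = (4984 + 1197) / 17304 × 100 = 6181 / 17304 × 100 = 35.7

Old-age dependency ratio: 6.9
Total dependency ratio: 35.7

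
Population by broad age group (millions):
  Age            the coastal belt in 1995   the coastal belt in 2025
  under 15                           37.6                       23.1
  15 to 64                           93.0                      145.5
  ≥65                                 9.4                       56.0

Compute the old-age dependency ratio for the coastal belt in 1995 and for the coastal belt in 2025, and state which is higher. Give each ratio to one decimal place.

the coastal belt in 1995: 10.1
the coastal belt in 2025: 38.5
Higher: the coastal belt in 2025

the coastal belt in 1995: 9.4 / 93.0 × 100 = 10.1
the coastal belt in 2025: 56.0 / 145.5 × 100 = 38.5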